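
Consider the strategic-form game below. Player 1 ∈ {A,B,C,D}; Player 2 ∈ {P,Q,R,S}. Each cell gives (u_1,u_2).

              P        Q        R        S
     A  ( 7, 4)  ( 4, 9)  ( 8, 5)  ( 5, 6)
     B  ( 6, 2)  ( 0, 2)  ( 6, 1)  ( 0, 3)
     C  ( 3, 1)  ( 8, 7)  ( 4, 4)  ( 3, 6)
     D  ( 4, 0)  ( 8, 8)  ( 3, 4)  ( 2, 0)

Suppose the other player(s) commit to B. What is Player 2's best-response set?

u_2(P vs B) = 2
u_2(Q vs B) = 2
u_2(R vs B) = 1
u_2(S vs B) = 3
max payoff 3 at {S}

P2 best: {S}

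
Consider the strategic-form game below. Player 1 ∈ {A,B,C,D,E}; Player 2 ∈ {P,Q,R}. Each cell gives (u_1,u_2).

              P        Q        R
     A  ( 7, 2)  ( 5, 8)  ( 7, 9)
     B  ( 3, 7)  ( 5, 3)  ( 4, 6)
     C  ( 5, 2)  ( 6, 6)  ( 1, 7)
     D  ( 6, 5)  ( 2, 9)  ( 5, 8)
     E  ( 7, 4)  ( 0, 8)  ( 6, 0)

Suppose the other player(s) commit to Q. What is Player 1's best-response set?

P1 best: {C}

u_1(A vs Q) = 5
u_1(B vs Q) = 5
u_1(C vs Q) = 6
u_1(D vs Q) = 2
u_1(E vs Q) = 0
max payoff 6 at {C}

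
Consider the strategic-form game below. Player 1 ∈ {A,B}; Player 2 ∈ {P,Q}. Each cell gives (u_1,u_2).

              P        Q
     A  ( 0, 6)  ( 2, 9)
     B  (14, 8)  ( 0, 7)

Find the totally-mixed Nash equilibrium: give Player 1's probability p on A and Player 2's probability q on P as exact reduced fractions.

(p,q) = (1/4, 1/8)

P1 indiff ⇒ q·0+(1-q)·2 = q·14+(1-q)·0 ⇒ q(-14) = (1-q)(-2) ⇒ q = 1/8
P2 indiff ⇒ p·6+(1-p)·8 = p·9+(1-p)·7 ⇒ p(-3) = (1-p)(-1) ⇒ p = 1/4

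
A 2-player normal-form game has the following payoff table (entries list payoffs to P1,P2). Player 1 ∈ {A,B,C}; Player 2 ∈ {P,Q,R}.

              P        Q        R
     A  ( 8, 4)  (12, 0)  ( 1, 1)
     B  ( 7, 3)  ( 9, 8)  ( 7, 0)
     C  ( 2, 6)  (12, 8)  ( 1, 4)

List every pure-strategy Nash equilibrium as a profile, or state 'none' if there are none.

Nash profiles: (A,P), (C,Q)

(A,P): NE
(A,Q): not NE [P2→P gives 4>0]
(A,R): not NE [P1→B gives 7>1; P2→P gives 4>1]
(B,P): not NE [P1→A gives 8>7; P2→Q gives 8>3]
(B,Q): not NE [P1→C gives 12>9]
(B,R): not NE [P2→Q gives 8>0]
(C,P): not NE [P1→A gives 8>2; P2→Q gives 8>6]
(C,Q): NE
(C,R): not NE [P1→B gives 7>1; P2→Q gives 8>4]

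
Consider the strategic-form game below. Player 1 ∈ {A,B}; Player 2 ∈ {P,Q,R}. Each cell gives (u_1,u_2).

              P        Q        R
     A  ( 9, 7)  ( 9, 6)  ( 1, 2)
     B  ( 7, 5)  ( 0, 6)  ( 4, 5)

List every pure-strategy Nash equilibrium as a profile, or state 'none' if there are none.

Nash profiles: (A,P)

(A,P): NE
(A,Q): not NE [P2→P gives 7>6]
(A,R): not NE [P1→B gives 4>1; P2→P gives 7>2]
(B,P): not NE [P1→A gives 9>7; P2→Q gives 6>5]
(B,Q): not NE [P1→A gives 9>0]
(B,R): not NE [P2→Q gives 6>5]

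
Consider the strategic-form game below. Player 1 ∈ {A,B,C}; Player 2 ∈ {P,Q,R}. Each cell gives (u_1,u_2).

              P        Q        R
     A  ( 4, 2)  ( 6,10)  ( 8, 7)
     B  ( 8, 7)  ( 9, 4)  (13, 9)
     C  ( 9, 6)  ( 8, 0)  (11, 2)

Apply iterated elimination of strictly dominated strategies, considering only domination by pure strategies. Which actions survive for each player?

Remaining: P1:{B,C} P2:{P,R}

P1 drop A (B beats it: P:8>4 Q:9>6 R:13>8)
P2 drop Q (P beats it: B:7>4 C:6>0)
P1→{B,C} P2→{P,R}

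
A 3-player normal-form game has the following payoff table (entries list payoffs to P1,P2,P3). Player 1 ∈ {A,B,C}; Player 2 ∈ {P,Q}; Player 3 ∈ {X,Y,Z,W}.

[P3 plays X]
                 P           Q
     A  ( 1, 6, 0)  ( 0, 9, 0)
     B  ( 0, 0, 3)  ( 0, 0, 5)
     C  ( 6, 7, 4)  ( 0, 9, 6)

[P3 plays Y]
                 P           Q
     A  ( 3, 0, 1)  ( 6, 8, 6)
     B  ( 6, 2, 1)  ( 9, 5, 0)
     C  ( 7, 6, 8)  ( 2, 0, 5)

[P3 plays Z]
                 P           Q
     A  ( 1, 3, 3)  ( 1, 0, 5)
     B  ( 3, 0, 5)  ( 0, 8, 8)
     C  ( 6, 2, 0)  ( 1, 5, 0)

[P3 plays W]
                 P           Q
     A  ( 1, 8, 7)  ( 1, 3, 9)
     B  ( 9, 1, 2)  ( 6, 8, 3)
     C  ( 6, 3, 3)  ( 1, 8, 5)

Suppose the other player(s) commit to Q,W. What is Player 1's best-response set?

argmax u_1 = {B}

u_1(A vs Q,W) = 1
u_1(B vs Q,W) = 6
u_1(C vs Q,W) = 1
max payoff 6 at {B}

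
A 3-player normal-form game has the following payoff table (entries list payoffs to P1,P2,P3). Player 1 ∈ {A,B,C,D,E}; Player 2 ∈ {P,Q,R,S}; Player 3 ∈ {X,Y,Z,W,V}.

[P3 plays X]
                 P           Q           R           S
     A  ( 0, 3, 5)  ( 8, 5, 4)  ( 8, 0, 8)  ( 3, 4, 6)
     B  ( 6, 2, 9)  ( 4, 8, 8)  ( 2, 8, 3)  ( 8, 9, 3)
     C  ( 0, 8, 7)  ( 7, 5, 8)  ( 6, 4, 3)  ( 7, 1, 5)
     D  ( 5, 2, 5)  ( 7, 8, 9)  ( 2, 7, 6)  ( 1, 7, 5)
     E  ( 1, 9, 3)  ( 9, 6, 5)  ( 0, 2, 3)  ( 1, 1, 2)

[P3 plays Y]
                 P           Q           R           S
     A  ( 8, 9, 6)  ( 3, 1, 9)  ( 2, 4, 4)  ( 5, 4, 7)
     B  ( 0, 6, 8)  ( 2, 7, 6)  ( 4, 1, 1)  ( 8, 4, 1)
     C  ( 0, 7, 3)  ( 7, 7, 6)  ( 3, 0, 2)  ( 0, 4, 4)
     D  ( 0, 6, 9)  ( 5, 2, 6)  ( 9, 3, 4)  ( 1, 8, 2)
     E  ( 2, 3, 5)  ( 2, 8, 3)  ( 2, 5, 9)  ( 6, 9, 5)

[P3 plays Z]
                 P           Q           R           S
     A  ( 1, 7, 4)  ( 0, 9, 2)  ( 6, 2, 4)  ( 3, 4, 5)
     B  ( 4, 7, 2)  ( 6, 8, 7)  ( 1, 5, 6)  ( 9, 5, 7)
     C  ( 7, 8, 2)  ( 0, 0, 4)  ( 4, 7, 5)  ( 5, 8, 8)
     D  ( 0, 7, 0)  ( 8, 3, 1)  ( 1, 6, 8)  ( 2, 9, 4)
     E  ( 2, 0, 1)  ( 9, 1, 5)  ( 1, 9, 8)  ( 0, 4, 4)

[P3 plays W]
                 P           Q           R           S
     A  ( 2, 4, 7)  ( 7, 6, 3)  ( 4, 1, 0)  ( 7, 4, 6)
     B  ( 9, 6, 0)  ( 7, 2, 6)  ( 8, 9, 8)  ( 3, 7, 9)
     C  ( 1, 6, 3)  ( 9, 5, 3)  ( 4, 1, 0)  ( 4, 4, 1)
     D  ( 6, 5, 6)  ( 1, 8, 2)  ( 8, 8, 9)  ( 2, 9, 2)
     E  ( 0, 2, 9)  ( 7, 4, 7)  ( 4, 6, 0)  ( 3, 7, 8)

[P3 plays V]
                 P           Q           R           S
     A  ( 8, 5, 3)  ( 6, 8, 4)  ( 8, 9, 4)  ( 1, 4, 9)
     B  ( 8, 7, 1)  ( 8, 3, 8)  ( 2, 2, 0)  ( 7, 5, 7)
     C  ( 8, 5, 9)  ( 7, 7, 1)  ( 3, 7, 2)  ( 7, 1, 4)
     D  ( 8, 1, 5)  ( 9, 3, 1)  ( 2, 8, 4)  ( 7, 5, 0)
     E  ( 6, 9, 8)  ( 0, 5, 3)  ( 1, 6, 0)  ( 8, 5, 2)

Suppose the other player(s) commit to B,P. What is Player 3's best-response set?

BR_3 = {X}

u_3(X vs B,P) = 9
u_3(Y vs B,P) = 8
u_3(Z vs B,P) = 2
u_3(W vs B,P) = 0
u_3(V vs B,P) = 1
max payoff 9 at {X}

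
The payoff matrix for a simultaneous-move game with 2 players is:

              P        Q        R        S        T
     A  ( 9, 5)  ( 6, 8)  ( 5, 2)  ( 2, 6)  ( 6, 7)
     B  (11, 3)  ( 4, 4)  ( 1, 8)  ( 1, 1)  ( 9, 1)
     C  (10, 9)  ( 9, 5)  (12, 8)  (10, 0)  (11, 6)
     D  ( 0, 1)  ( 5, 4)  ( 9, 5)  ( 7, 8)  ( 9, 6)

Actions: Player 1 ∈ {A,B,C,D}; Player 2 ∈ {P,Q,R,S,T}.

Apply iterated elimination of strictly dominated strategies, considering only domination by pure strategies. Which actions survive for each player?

P1 drop A (C beats it: P:10>9 Q:9>6 R:12>5 S:10>2 T:11>6)
P1 drop D (C beats it: P:10>0 Q:9>5 R:12>9 S:10>7 T:11>9)
P2 drop Q (R beats it: B:8>4 C:8>5)
P2 drop S (P beats it: B:3>1 C:9>0)
P2 drop T (P beats it: B:3>1 C:9>6)
P1→{B,C} P2→{P,R}

Remaining: P1:{B,C} P2:{P,R}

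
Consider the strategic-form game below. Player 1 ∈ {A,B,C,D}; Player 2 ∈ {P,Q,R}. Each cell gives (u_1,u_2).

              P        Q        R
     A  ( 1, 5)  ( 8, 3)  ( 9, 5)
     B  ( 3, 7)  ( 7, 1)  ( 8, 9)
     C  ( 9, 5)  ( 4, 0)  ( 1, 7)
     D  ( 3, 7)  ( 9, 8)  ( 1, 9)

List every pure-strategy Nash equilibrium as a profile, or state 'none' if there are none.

Nash profiles: (A,R)

(A,P): not NE [P1→C gives 9>1]
(A,Q): not NE [P1→D gives 9>8; P2→R gives 5>3]
(A,R): NE
(B,P): not NE [P1→C gives 9>3; P2→R gives 9>7]
(B,Q): not NE [P1→D gives 9>7; P2→R gives 9>1]
(B,R): not NE [P1→A gives 9>8]
(C,P): not NE [P2→R gives 7>5]
(C,Q): not NE [P1→D gives 9>4; P2→R gives 7>0]
(C,R): not NE [P1→A gives 9>1]
(D,P): not NE [P1→C gives 9>3; P2→R gives 9>7]
(D,Q): not NE [P2→R gives 9>8]
(D,R): not NE [P1→A gives 9>1]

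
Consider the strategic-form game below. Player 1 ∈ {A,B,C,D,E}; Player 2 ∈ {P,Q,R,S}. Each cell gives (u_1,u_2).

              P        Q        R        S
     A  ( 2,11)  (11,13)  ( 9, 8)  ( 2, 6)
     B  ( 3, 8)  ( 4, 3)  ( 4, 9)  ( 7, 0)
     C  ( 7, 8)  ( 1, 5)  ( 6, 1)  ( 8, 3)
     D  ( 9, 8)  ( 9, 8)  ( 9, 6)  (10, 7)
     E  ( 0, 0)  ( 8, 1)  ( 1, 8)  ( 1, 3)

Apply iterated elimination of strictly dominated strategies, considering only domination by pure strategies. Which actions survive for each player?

P1 drop B (D beats it: P:9>3 Q:9>4 R:9>4 S:10>7)
P1 drop C (D beats it: P:9>7 Q:9>1 R:9>6 S:10>8)
P1 drop E (A beats it: P:2>0 Q:11>8 R:9>1 S:2>1)
P2 drop R (P beats it: A:11>8 D:8>6)
P2 drop S (P beats it: A:11>6 D:8>7)
P1→{A,D} P2→{P,Q}

IESDS → P1:{A,D} P2:{P,Q}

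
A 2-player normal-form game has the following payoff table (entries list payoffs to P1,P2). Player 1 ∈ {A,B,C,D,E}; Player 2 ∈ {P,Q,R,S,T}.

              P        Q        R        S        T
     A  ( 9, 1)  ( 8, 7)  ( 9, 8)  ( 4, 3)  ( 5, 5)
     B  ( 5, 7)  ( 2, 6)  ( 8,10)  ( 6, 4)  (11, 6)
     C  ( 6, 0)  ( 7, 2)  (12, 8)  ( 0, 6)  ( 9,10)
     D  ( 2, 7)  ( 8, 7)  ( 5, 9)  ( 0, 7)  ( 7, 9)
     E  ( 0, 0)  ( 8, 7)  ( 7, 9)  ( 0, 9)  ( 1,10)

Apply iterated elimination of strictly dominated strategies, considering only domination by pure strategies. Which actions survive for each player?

P2 drop P (R beats it: A:8>1 B:10>7 C:8>0 D:9>7 E:9>0)
P2 drop Q (R beats it: A:8>7 B:10>6 C:8>2 D:9>7 E:9>7)
P1 drop D (B beats it: R:8>5 S:6>0 T:11>7)
P1 drop E (A beats it: R:9>7 S:4>0 T:5>1)
P2 drop S (R beats it: A:8>3 B:10>4 C:8>6)
P1 drop A (C beats it: R:12>9 T:9>5)
P1→{B,C} P2→{R,T}

Remaining: P1:{B,C} P2:{R,T}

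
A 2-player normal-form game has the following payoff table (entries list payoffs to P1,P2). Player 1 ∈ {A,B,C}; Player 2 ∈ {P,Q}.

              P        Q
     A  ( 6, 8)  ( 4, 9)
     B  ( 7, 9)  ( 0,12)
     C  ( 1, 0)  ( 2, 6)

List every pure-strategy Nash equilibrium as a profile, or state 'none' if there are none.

(A,P): not NE [P1→B gives 7>6; P2→Q gives 9>8]
(A,Q): NE
(B,P): not NE [P2→Q gives 12>9]
(B,Q): not NE [P1→A gives 4>0]
(C,P): not NE [P1→B gives 7>1; P2→Q gives 6>0]
(C,Q): not NE [P1→A gives 4>2]

Nash profiles: (A,Q)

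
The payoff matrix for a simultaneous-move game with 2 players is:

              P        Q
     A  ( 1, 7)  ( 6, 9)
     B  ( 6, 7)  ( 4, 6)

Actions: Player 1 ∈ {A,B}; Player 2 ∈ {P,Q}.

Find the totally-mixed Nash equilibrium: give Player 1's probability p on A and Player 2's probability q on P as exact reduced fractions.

p=1/3, q=2/7

P1 indiff ⇒ q·1+(1-q)·6 = q·6+(1-q)·4 ⇒ q(-5) = (1-q)(-2) ⇒ q = 2/7
P2 indiff ⇒ p·7+(1-p)·7 = p·9+(1-p)·6 ⇒ p(-2) = (1-p)(-1) ⇒ p = 1/3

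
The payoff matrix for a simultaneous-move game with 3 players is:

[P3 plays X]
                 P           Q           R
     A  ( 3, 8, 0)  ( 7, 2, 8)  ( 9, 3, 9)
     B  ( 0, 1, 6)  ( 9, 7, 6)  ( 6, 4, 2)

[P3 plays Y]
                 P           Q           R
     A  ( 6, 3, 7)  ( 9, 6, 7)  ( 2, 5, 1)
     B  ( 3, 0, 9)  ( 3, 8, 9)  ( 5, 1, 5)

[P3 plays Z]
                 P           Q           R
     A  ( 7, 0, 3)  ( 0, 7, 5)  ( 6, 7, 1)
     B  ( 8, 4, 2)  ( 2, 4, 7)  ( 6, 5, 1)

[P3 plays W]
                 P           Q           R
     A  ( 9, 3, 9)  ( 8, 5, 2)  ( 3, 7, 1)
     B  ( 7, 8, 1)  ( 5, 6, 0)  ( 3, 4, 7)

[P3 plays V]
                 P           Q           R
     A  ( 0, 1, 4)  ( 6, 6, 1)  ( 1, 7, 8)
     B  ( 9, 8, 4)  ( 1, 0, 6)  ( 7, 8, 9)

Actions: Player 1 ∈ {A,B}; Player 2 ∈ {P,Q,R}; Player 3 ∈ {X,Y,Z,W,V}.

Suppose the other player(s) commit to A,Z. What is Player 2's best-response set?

P2 best: {Q,R}

u_2(P vs A,Z) = 0
u_2(Q vs A,Z) = 7
u_2(R vs A,Z) = 7
max payoff 7 at {Q,R}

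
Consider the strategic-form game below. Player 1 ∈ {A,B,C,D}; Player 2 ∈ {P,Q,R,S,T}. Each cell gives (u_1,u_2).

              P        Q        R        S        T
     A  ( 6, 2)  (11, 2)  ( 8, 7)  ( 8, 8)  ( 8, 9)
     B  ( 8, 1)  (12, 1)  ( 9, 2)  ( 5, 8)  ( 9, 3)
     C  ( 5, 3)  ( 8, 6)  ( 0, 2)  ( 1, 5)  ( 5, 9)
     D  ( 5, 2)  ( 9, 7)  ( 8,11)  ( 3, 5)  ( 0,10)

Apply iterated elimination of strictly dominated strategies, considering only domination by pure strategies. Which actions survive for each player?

Remaining: P1:{A,B} P2:{S,T}

P1 drop C (A beats it: P:6>5 Q:11>8 R:8>0 S:8>1 T:8>5)
P1 drop D (B beats it: P:8>5 Q:12>9 R:9>8 S:5>3 T:9>0)
P2 drop P (R beats it: A:7>2 B:2>1)
P2 drop Q (R beats it: A:7>2 B:2>1)
P2 drop R (S beats it: A:8>7 B:8>2)
P1→{A,B} P2→{S,T}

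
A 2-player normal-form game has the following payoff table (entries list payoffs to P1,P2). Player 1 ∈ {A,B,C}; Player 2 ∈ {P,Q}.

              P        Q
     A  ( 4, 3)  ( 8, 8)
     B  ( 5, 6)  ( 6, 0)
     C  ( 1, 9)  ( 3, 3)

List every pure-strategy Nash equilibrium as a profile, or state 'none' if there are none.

(A,P): not NE [P1→B gives 5>4; P2→Q gives 8>3]
(A,Q): NE
(B,P): NE
(B,Q): not NE [P1→A gives 8>6; P2→P gives 6>0]
(C,P): not NE [P1→B gives 5>1]
(C,Q): not NE [P1→A gives 8>3; P2→P gives 9>3]

NE set: (A,Q), (B,P)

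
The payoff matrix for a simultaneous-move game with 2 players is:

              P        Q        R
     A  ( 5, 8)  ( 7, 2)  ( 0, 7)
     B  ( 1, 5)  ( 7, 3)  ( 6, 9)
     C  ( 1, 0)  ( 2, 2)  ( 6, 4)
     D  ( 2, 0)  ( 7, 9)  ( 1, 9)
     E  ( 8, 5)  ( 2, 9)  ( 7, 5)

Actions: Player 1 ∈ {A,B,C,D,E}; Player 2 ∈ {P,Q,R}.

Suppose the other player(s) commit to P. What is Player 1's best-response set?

u_1(A vs P) = 5
u_1(B vs P) = 1
u_1(C vs P) = 1
u_1(D vs P) = 2
u_1(E vs P) = 8
max payoff 8 at {E}

BR_1 = {E}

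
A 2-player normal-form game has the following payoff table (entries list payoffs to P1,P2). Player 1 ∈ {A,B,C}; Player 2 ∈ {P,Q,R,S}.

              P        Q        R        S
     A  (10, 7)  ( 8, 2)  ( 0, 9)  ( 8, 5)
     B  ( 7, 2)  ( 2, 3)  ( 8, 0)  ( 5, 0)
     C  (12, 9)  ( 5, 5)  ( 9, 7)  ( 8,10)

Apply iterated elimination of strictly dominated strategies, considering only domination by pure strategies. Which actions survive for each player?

Remaining: P1:{A,C} P2:{P,R,S}

P1 drop B (C beats it: P:12>7 Q:5>2 R:9>8 S:8>5)
P2 drop Q (P beats it: A:7>2 C:9>5)
P1→{A,C} P2→{P,R,S}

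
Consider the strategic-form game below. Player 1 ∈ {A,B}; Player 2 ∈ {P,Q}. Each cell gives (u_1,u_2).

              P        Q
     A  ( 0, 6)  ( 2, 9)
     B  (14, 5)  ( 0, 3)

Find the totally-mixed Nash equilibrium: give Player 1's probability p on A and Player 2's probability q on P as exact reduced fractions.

(p,q) = (2/5, 1/8)

P1 indiff ⇒ q·0+(1-q)·2 = q·14+(1-q)·0 ⇒ q(-14) = (1-q)(-2) ⇒ q = 1/8
P2 indiff ⇒ p·6+(1-p)·5 = p·9+(1-p)·3 ⇒ p(-3) = (1-p)(-2) ⇒ p = 2/5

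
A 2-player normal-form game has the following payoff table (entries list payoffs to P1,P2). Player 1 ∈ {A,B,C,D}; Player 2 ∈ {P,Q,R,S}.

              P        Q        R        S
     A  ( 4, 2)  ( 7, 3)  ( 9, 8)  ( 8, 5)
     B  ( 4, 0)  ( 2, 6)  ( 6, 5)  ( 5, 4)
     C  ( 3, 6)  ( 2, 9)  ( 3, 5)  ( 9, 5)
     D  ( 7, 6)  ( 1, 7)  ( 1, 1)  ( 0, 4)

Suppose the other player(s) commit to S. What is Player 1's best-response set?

u_1(A vs S) = 8
u_1(B vs S) = 5
u_1(C vs S) = 9
u_1(D vs S) = 0
max payoff 9 at {C}

BR_1 = {C}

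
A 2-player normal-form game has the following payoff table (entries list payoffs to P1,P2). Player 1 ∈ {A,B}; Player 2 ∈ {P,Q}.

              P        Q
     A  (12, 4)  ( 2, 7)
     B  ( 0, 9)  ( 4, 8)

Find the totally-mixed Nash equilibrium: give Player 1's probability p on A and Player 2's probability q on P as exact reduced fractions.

P1 indiff ⇒ q·12+(1-q)·2 = q·0+(1-q)·4 ⇒ q(12) = (1-q)(2) ⇒ q = 1/7
P2 indiff ⇒ p·4+(1-p)·9 = p·7+(1-p)·8 ⇒ p(-3) = (1-p)(-1) ⇒ p = 1/4

(p,q) = (1/4, 1/7)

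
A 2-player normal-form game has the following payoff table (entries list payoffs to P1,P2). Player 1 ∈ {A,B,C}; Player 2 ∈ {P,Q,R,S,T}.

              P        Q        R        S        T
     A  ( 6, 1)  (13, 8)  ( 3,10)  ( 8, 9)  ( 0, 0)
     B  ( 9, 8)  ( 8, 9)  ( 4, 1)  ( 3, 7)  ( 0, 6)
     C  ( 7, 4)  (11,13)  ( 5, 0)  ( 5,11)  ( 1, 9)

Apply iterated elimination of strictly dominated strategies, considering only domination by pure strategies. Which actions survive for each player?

Remaining: P1:{A,C} P2:{Q,R,S}

P2 drop P (Q beats it: A:8>1 B:9>8 C:13>4)
P1 drop B (C beats it: Q:11>8 R:5>4 S:5>3 T:1>0)
P2 drop T (Q beats it: A:8>0 C:13>9)
P1→{A,C} P2→{Q,R,S}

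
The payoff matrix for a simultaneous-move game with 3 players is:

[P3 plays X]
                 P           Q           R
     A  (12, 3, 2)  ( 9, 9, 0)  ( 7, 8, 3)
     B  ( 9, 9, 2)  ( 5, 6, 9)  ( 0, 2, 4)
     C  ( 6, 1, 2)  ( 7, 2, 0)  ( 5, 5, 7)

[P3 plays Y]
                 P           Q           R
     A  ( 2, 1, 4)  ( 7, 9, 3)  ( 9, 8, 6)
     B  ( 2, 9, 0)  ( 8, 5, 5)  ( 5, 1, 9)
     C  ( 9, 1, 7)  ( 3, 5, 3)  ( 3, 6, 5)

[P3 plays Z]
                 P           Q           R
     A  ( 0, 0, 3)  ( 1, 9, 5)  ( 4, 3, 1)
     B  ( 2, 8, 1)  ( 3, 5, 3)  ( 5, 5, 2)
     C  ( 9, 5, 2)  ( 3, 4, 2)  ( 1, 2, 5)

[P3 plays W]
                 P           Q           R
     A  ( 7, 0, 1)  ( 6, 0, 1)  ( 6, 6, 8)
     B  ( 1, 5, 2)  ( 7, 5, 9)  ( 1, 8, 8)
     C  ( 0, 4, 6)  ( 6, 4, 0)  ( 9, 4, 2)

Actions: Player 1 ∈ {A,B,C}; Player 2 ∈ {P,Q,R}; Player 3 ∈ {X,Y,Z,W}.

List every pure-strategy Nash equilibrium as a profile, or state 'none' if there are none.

(A,P,X): not NE [P2→Q gives 9>3; P3→Y gives 4>2]
(A,P,Y): not NE [P1→C gives 9>2; P2→Q gives 9>1]
(A,P,Z): not NE [P1→C gives 9>0; P2→Q gives 9>0; P3→Y gives 4>3]
(A,P,W): not NE [P2→R gives 6>0; P3→Y gives 4>1]
(A,Q,X): not NE [P3→Z gives 5>0]
(A,Q,Y): not NE [P1→B gives 8>7; P3→Z gives 5>3]
(A,Q,Z): not NE [P1→C gives 3>1]
(A,Q,W): not NE [P1→B gives 7>6; P2→R gives 6>0; P3→Z gives 5>1]
(A,R,X): not NE [P2→Q gives 9>8; P3→W gives 8>3]
(A,R,Y): not NE [P2→Q gives 9>8; P3→W gives 8>6]
(A,R,Z): not NE [P1→B gives 5>4; P2→Q gives 9>3; P3→W gives 8>1]
(A,R,W): not NE [P1→C gives 9>6]
(B,P,X): not NE [P1→A gives 12>9]
(B,P,Y): not NE [P1→C gives 9>2; P3→W gives 2>0]
(B,P,Z): not NE [P1→C gives 9>2; P3→W gives 2>1]
(B,P,W): not NE [P1→A gives 7>1; P2→R gives 8>5]
(B,Q,X): not NE [P1→A gives 9>5; P2→P gives 9>6]
(B,Q,Y): not NE [P2→P gives 9>5; P3→W gives 9>5]
(B,Q,Z): not NE [P2→P gives 8>5; P3→W gives 9>3]
(B,Q,W): not NE [P2→R gives 8>5]
(B,R,X): not NE [P1→A gives 7>0; P2→P gives 9>2; P3→Y gives 9>4]
(B,R,Y): not NE [P1→A gives 9>5; P2→P gives 9>1]
(B,R,Z): not NE [P2→P gives 8>5; P3→Y gives 9>2]
(B,R,W): not NE [P1→C gives 9>1; P3→Y gives 9>8]
(C,P,X): not NE [P1→A gives 12>6; P2→R gives 5>1; P3→Y gives 7>2]
(C,P,Y): not NE [P2→R gives 6>1]
(C,P,Z): not NE [P3→Y gives 7>2]
(C,P,W): not NE [P1→A gives 7>0; P3→Y gives 7>6]
(C,Q,X): not NE [P1→A gives 9>7; P2→R gives 5>2; P3→Y gives 3>0]
(C,Q,Y): not NE [P1→B gives 8>3; P2→R gives 6>5]
(C,Q,Z): not NE [P2→P gives 5>4; P3→Y gives 3>2]
(C,Q,W): not NE [P1→B gives 7>6; P3→Y gives 3>0]
(C,R,X): not NE [P1→A gives 7>5]
(C,R,Y): not NE [P1→A gives 9>3; P3→X gives 7>5]
(C,R,Z): not NE [P1→B gives 5>1; P2→P gives 5>2; P3→X gives 7>5]
(C,R,W): not NE [P3→X gives 7>2]

Equilibria: none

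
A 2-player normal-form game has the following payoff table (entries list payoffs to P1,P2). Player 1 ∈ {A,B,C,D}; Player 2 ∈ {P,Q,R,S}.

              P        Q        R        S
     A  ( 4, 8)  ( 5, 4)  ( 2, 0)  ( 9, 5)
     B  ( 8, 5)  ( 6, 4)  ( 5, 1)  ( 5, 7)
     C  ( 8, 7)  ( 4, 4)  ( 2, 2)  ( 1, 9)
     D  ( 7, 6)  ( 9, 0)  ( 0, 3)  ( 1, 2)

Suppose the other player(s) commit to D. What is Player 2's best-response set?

BR_2 = {P}

u_2(P vs D) = 6
u_2(Q vs D) = 0
u_2(R vs D) = 3
u_2(S vs D) = 2
max payoff 6 at {P}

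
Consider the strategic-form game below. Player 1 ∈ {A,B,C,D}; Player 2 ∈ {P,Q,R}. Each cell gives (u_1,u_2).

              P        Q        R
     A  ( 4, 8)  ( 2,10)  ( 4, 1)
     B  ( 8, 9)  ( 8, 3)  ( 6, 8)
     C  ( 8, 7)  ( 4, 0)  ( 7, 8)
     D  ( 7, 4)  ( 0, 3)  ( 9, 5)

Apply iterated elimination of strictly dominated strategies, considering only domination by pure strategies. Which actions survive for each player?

P1 drop A (B beats it: P:8>4 Q:8>2 R:6>4)
P2 drop Q (P beats it: B:9>3 C:7>0 D:4>3)
P1→{B,C,D} P2→{P,R}

IESDS → P1:{B,C,D} P2:{P,R}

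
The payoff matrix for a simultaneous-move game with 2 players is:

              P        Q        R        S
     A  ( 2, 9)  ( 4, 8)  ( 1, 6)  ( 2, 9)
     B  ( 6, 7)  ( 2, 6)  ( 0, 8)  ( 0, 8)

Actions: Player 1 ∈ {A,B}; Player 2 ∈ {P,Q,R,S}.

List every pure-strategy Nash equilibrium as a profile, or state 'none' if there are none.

PSNE = {(A,S)}

(A,P): not NE [P1→B gives 6>2]
(A,Q): not NE [P2→S gives 9>8]
(A,R): not NE [P2→S gives 9>6]
(A,S): NE
(B,P): not NE [P2→S gives 8>7]
(B,Q): not NE [P1→A gives 4>2; P2→S gives 8>6]
(B,R): not NE [P1→A gives 1>0]
(B,S): not NE [P1→A gives 2>0]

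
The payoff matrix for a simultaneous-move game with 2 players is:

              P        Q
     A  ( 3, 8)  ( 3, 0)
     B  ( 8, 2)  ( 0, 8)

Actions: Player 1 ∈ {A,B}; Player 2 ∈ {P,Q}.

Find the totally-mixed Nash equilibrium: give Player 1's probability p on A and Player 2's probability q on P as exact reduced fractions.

P1 mixes 3/7 on A; P2 mixes 3/8 on P

P1 indiff ⇒ q·3+(1-q)·3 = q·8+(1-q)·0 ⇒ q(-5) = (1-q)(-3) ⇒ q = 3/8
P2 indiff ⇒ p·8+(1-p)·2 = p·0+(1-p)·8 ⇒ p(8) = (1-p)(6) ⇒ p = 3/7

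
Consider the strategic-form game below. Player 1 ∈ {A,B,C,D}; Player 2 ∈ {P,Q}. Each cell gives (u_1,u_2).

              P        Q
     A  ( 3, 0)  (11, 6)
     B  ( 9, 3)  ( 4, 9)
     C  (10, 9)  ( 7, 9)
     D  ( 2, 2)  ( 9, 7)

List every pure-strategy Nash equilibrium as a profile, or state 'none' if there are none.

(A,P): not NE [P1→C gives 10>3; P2→Q gives 6>0]
(A,Q): NE
(B,P): not NE [P1→C gives 10>9; P2→Q gives 9>3]
(B,Q): not NE [P1→A gives 11>4]
(C,P): NE
(C,Q): not NE [P1→A gives 11>7]
(D,P): not NE [P1→C gives 10>2; P2→Q gives 7>2]
(D,Q): not NE [P1→A gives 11>9]

NE set: (A,Q), (C,P)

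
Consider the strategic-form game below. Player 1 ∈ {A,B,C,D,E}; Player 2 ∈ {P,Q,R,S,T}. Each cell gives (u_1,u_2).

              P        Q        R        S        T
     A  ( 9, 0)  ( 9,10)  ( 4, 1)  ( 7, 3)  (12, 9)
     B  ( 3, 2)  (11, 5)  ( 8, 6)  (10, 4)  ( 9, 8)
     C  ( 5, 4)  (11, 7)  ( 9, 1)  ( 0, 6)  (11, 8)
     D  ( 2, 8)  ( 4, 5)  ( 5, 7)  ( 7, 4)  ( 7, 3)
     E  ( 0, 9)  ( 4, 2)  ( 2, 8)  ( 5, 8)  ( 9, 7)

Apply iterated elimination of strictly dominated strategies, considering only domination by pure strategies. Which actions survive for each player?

P1 drop D (B beats it: P:3>2 Q:11>4 R:8>5 S:10>7 T:9>7)
P1 drop E (A beats it: P:9>0 Q:9>4 R:4>2 S:7>5 T:12>9)
P2 drop P (Q beats it: A:10>0 B:5>2 C:7>4)
P2 drop R (T beats it: A:9>1 B:8>6 C:8>1)
P2 drop S (Q beats it: A:10>3 B:5>4 C:7>6)
P1→{A,B,C} P2→{Q,T}

Remaining: P1:{A,B,C} P2:{Q,T}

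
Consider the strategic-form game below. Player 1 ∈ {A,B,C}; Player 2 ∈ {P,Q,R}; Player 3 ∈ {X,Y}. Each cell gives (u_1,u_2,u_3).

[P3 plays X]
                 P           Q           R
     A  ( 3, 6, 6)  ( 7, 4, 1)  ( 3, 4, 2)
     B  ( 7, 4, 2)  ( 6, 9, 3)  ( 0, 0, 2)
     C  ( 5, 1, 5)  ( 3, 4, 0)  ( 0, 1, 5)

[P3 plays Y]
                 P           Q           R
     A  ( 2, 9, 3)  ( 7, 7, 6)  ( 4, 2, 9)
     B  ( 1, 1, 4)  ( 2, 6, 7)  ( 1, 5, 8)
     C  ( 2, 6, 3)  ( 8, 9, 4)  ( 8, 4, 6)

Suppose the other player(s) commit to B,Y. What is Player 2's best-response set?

P2 best: {Q}

u_2(P vs B,Y) = 1
u_2(Q vs B,Y) = 6
u_2(R vs B,Y) = 5
max payoff 6 at {Q}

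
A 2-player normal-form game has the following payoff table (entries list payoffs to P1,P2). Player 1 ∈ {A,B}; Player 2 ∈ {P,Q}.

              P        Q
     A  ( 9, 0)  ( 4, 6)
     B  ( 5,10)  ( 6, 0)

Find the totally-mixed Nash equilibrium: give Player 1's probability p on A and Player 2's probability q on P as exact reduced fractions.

P1 indiff ⇒ q·9+(1-q)·4 = q·5+(1-q)·6 ⇒ q(4) = (1-q)(2) ⇒ q = 1/3
P2 indiff ⇒ p·0+(1-p)·10 = p·6+(1-p)·0 ⇒ p(-6) = (1-p)(-10) ⇒ p = 5/8

p=5/8, q=1/3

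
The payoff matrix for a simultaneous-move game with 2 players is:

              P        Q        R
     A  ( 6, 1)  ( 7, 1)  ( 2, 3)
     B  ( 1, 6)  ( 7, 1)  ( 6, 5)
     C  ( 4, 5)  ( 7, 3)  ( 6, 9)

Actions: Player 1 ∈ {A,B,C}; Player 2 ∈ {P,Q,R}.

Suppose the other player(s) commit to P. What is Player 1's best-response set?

u_1(A vs P) = 6
u_1(B vs P) = 1
u_1(C vs P) = 4
max payoff 6 at {A}

BR_1 = {A}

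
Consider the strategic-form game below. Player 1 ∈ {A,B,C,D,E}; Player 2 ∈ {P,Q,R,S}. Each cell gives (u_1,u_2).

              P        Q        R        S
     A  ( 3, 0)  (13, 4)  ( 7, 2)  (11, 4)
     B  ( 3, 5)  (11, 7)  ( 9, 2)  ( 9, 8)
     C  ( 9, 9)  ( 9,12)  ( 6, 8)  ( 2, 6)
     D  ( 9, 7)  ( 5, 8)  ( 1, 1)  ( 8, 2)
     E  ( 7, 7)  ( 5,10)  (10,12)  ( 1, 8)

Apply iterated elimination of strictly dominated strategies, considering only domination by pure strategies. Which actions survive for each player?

P2 drop P (Q beats it: A:4>0 B:7>5 C:12>9 D:8>7 E:10>7)
P1 drop C (A beats it: Q:13>9 R:7>6 S:11>2)
P1 drop D (A beats it: Q:13>5 R:7>1 S:11>8)
P1→{A,B,E} P2→{Q,R,S}

Survivors P1:{A,B,E} P2:{Q,R,S}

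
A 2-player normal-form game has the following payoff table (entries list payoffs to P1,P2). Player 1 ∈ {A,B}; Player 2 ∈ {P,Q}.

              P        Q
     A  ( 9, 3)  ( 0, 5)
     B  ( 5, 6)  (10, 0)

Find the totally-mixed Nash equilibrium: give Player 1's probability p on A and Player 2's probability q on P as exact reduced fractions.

(p,q) = (3/4, 5/7)

P1 indiff ⇒ q·9+(1-q)·0 = q·5+(1-q)·10 ⇒ q(4) = (1-q)(10) ⇒ q = 5/7
P2 indiff ⇒ p·3+(1-p)·6 = p·5+(1-p)·0 ⇒ p(-2) = (1-p)(-6) ⇒ p = 3/4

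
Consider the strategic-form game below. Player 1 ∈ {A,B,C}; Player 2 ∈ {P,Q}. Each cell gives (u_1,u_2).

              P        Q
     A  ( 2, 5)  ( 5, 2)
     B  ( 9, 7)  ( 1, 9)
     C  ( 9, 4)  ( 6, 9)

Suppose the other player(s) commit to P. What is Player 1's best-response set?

BR_1 = {B,C}

u_1(A vs P) = 2
u_1(B vs P) = 9
u_1(C vs P) = 9
max payoff 9 at {B,C}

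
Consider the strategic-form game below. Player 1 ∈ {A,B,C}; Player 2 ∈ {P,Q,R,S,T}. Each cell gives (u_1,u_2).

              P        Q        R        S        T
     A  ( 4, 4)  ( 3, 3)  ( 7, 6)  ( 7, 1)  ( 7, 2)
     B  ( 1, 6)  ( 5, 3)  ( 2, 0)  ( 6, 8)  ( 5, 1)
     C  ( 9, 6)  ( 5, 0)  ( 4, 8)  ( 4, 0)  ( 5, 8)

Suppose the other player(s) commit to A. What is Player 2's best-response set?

argmax u_2 = {R}

u_2(P vs A) = 4
u_2(Q vs A) = 3
u_2(R vs A) = 6
u_2(S vs A) = 1
u_2(T vs A) = 2
max payoff 6 at {R}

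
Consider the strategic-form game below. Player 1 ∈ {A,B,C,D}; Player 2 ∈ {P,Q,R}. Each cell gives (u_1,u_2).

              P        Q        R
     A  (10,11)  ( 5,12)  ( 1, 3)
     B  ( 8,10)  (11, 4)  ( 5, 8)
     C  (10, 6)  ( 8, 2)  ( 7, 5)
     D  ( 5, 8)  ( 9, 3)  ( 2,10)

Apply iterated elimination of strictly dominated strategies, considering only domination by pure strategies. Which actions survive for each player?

P1 drop D (B beats it: P:8>5 Q:11>9 R:5>2)
P2 drop R (P beats it: A:11>3 B:10>8 C:6>5)
P1→{A,B,C} P2→{P,Q}

Survivors P1:{A,B,C} P2:{P,Q}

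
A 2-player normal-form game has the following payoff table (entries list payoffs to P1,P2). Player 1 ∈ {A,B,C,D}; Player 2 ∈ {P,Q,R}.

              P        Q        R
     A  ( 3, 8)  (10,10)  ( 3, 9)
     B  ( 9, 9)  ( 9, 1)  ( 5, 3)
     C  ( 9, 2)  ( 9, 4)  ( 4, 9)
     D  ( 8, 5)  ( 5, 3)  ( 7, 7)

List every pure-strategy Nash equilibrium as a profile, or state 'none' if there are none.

PSNE = {(A,Q), (B,P), (D,R)}

(A,P): not NE [P1→C gives 9>3; P2→Q gives 10>8]
(A,Q): NE
(A,R): not NE [P1→D gives 7>3; P2→Q gives 10>9]
(B,P): NE
(B,Q): not NE [P1→A gives 10>9; P2→P gives 9>1]
(B,R): not NE [P1→D gives 7>5; P2→P gives 9>3]
(C,P): not NE [P2→R gives 9>2]
(C,Q): not NE [P1→A gives 10>9; P2→R gives 9>4]
(C,R): not NE [P1→D gives 7>4]
(D,P): not NE [P1→C gives 9>8; P2→R gives 7>5]
(D,Q): not NE [P1→A gives 10>5; P2→R gives 7>3]
(D,R): NE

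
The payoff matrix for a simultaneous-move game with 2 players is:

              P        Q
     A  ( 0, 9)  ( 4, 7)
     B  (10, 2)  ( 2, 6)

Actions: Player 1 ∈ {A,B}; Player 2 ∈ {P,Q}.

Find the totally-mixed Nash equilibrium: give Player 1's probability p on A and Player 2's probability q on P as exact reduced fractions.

(p,q) = (2/3, 1/6)

P1 indiff ⇒ q·0+(1-q)·4 = q·10+(1-q)·2 ⇒ q(-10) = (1-q)(-2) ⇒ q = 1/6
P2 indiff ⇒ p·9+(1-p)·2 = p·7+(1-p)·6 ⇒ p(2) = (1-p)(4) ⇒ p = 2/3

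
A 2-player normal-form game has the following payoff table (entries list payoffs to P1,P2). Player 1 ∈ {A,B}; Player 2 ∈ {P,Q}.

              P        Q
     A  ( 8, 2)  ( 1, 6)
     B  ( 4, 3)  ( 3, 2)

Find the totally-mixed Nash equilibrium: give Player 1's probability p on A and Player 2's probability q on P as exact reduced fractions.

P1 indiff ⇒ q·8+(1-q)·1 = q·4+(1-q)·3 ⇒ q(4) = (1-q)(2) ⇒ q = 1/3
P2 indiff ⇒ p·2+(1-p)·3 = p·6+(1-p)·2 ⇒ p(-4) = (1-p)(-1) ⇒ p = 1/5

P1 mixes 1/5 on A; P2 mixes 1/3 on P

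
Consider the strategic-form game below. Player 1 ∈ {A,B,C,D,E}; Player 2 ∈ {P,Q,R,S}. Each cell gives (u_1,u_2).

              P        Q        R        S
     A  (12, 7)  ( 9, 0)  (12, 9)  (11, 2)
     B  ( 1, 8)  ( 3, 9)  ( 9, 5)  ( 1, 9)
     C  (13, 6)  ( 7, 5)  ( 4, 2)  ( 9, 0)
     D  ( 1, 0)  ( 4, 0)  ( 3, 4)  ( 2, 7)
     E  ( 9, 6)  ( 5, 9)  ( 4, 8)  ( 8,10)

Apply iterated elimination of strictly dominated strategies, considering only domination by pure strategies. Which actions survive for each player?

IESDS → P1:{A,C} P2:{P,R}

P1 drop B (A beats it: P:12>1 Q:9>3 R:12>9 S:11>1)
P1 drop D (A beats it: P:12>1 Q:9>4 R:12>3 S:11>2)
P1 drop E (A beats it: P:12>9 Q:9>5 R:12>4 S:11>8)
P2 drop Q (P beats it: A:7>0 C:6>5)
P2 drop S (P beats it: A:7>2 C:6>0)
P1→{A,C} P2→{P,R}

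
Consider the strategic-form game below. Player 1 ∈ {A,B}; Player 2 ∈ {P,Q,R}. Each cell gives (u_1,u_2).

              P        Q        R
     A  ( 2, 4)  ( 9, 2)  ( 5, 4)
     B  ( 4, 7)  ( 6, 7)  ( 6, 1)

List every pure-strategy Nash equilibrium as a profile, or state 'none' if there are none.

(A,P): not NE [P1→B gives 4>2]
(A,Q): not NE [P2→R gives 4>2]
(A,R): not NE [P1→B gives 6>5]
(B,P): NE
(B,Q): not NE [P1→A gives 9>6]
(B,R): not NE [P2→Q gives 7>1]

NE set: (B,P)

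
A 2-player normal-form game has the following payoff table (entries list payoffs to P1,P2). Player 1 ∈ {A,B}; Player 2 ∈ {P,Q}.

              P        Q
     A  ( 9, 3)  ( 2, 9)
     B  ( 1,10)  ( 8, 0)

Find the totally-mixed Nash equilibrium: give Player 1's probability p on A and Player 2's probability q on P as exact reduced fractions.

P1 indiff ⇒ q·9+(1-q)·2 = q·1+(1-q)·8 ⇒ q(8) = (1-q)(6) ⇒ q = 3/7
P2 indiff ⇒ p·3+(1-p)·10 = p·9+(1-p)·0 ⇒ p(-6) = (1-p)(-10) ⇒ p = 5/8

(p,q) = (5/8, 3/7)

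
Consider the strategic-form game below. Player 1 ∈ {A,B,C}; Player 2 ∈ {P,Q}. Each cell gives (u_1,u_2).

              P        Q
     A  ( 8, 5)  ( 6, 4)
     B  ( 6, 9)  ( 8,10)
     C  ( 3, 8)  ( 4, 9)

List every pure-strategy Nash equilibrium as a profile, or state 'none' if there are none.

Nash profiles: (A,P), (B,Q)

(A,P): NE
(A,Q): not NE [P1→B gives 8>6; P2→P gives 5>4]
(B,P): not NE [P1→A gives 8>6; P2→Q gives 10>9]
(B,Q): NE
(C,P): not NE [P1→A gives 8>3; P2→Q gives 9>8]
(C,Q): not NE [P1→B gives 8>4]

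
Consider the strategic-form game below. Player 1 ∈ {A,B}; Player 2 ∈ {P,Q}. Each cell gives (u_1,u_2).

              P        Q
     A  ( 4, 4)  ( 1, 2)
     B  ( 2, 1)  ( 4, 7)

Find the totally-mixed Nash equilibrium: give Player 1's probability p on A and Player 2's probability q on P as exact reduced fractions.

P1 indiff ⇒ q·4+(1-q)·1 = q·2+(1-q)·4 ⇒ q(2) = (1-q)(3) ⇒ q = 3/5
P2 indiff ⇒ p·4+(1-p)·1 = p·2+(1-p)·7 ⇒ p(2) = (1-p)(6) ⇒ p = 3/4

p=3/4, q=3/5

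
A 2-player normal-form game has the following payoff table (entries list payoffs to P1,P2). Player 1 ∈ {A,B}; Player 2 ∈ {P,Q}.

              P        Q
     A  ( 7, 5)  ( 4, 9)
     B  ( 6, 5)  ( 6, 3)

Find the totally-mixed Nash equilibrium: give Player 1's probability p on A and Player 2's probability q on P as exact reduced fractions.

P1 indiff ⇒ q·7+(1-q)·4 = q·6+(1-q)·6 ⇒ q(1) = (1-q)(2) ⇒ q = 2/3
P2 indiff ⇒ p·5+(1-p)·5 = p·9+(1-p)·3 ⇒ p(-4) = (1-p)(-2) ⇒ p = 1/3

p=1/3, q=2/3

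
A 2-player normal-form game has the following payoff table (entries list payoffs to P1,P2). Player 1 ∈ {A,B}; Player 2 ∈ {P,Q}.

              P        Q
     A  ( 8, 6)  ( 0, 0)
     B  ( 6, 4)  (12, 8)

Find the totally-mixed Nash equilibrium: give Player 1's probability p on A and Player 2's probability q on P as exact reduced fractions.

p=2/5, q=6/7

P1 indiff ⇒ q·8+(1-q)·0 = q·6+(1-q)·12 ⇒ q(2) = (1-q)(12) ⇒ q = 6/7
P2 indiff ⇒ p·6+(1-p)·4 = p·0+(1-p)·8 ⇒ p(6) = (1-p)(4) ⇒ p = 2/5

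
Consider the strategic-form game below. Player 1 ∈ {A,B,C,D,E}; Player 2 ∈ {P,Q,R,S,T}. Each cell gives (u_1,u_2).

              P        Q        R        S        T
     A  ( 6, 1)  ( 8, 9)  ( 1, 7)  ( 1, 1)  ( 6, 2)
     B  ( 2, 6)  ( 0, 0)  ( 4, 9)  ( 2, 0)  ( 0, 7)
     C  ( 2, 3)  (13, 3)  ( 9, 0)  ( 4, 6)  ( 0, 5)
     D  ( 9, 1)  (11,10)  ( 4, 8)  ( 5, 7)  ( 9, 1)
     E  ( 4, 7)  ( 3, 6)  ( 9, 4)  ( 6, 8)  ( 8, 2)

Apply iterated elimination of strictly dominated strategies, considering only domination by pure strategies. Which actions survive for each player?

P1 drop A (D beats it: P:9>6 Q:11>8 R:4>1 S:5>1 T:9>6)
P1 drop B (E beats it: P:4>2 Q:3>0 R:9>4 S:6>2 T:8>0)
P2 drop P (S beats it: C:6>3 D:7>1 E:8>7)
P2 drop R (Q beats it: C:3>0 D:10>8 E:6>4)
P2 drop T (S beats it: C:6>5 D:7>1 E:8>2)
P1→{C,D,E} P2→{Q,S}

Remaining: P1:{C,D,E} P2:{Q,S}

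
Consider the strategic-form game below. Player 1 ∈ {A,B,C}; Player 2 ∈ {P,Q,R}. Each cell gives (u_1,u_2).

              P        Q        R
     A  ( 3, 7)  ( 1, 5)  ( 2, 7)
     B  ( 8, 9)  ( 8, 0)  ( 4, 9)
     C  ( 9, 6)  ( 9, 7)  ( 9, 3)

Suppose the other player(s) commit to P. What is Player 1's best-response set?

BR_1 = {C}

u_1(A vs P) = 3
u_1(B vs P) = 8
u_1(C vs P) = 9
max payoff 9 at {C}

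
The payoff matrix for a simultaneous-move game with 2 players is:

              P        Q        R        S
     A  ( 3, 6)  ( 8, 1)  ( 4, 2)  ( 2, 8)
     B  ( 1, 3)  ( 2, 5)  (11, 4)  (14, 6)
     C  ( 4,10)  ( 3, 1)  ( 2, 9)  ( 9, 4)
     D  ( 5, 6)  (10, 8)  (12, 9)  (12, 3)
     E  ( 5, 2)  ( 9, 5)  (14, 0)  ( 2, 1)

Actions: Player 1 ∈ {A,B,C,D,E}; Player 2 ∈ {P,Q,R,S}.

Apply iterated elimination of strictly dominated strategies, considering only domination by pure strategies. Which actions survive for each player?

IESDS → P1:{B,D,E} P2:{Q,R,S}

P1 drop A (D beats it: P:5>3 Q:10>8 R:12>4 S:12>2)
P1 drop C (D beats it: P:5>4 Q:10>3 R:12>2 S:12>9)
P2 drop P (Q beats it: B:5>3 D:8>6 E:5>2)
P1→{B,D,E} P2→{Q,R,S}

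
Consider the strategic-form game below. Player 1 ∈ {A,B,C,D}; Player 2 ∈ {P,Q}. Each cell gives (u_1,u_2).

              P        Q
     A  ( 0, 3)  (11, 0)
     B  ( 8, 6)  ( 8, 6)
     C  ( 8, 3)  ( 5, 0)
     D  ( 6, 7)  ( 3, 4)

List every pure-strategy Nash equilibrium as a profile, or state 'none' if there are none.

Nash profiles: (B,P), (C,P)

(A,P): not NE [P1→C gives 8>0]
(A,Q): not NE [P2→P gives 3>0]
(B,P): NE
(B,Q): not NE [P1→A gives 11>8]
(C,P): NE
(C,Q): not NE [P1→A gives 11>5; P2→P gives 3>0]
(D,P): not NE [P1→C gives 8>6]
(D,Q): not NE [P1→A gives 11>3; P2→P gives 7>4]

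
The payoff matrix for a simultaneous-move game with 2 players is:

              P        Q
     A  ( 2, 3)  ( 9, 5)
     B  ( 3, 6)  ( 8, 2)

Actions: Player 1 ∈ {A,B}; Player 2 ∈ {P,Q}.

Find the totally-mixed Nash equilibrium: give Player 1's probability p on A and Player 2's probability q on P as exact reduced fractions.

p=2/3, q=1/2

P1 indiff ⇒ q·2+(1-q)·9 = q·3+(1-q)·8 ⇒ q(-1) = (1-q)(-1) ⇒ q = 1/2
P2 indiff ⇒ p·3+(1-p)·6 = p·5+(1-p)·2 ⇒ p(-2) = (1-p)(-4) ⇒ p = 2/3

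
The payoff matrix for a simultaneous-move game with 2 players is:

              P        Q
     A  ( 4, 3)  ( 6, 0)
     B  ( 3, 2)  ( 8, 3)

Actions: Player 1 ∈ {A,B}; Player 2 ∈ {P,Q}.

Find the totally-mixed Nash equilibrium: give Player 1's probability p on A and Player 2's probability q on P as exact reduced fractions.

(p,q) = (1/4, 2/3)

P1 indiff ⇒ q·4+(1-q)·6 = q·3+(1-q)·8 ⇒ q(1) = (1-q)(2) ⇒ q = 2/3
P2 indiff ⇒ p·3+(1-p)·2 = p·0+(1-p)·3 ⇒ p(3) = (1-p)(1) ⇒ p = 1/4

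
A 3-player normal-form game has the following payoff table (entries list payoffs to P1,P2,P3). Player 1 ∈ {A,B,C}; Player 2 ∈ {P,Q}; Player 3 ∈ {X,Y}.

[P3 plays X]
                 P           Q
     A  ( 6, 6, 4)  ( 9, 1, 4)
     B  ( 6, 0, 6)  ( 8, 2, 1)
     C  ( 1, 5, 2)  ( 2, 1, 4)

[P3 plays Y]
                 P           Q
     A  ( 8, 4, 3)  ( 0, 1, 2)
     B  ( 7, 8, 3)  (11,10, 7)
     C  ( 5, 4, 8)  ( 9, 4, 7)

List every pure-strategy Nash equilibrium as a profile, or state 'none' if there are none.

Nash profiles: (A,P,X), (B,Q,Y)

(A,P,X): NE
(A,P,Y): not NE [P3→X gives 4>3]
(A,Q,X): not NE [P2→P gives 6>1]
(A,Q,Y): not NE [P1→B gives 11>0; P2→P gives 4>1; P3→X gives 4>2]
(B,P,X): not NE [P2→Q gives 2>0]
(B,P,Y): not NE [P1→A gives 8>7; P2→Q gives 10>8; P3→X gives 6>3]
(B,Q,X): not NE [P1→A gives 9>8; P3→Y gives 7>1]
(B,Q,Y): NE
(C,P,X): not NE [P1→B gives 6>1; P3→Y gives 8>2]
(C,P,Y): not NE [P1→A gives 8>5]
(C,Q,X): not NE [P1→A gives 9>2; P2→P gives 5>1; P3→Y gives 7>4]
(C,Q,Y): not NE [P1→B gives 11>9]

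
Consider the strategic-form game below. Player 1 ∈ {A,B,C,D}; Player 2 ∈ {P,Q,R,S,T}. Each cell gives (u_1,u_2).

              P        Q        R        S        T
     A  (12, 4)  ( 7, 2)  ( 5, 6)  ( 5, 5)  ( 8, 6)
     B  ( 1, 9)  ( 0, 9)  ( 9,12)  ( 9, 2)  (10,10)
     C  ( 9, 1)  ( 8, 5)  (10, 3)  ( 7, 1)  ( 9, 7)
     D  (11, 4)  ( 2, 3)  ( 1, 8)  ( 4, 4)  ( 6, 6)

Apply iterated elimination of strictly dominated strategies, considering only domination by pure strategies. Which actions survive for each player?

P1 drop D (A beats it: P:12>11 Q:7>2 R:5>1 S:5>4 T:8>6)
P2 drop P (R beats it: A:6>4 B:12>9 C:3>1)
P1 drop A (C beats it: Q:8>7 R:10>5 S:7>5 T:9>8)
P2 drop Q (T beats it: B:10>9 C:7>5)
P2 drop S (R beats it: B:12>2 C:3>1)
P1→{B,C} P2→{R,T}

Remaining: P1:{B,C} P2:{R,T}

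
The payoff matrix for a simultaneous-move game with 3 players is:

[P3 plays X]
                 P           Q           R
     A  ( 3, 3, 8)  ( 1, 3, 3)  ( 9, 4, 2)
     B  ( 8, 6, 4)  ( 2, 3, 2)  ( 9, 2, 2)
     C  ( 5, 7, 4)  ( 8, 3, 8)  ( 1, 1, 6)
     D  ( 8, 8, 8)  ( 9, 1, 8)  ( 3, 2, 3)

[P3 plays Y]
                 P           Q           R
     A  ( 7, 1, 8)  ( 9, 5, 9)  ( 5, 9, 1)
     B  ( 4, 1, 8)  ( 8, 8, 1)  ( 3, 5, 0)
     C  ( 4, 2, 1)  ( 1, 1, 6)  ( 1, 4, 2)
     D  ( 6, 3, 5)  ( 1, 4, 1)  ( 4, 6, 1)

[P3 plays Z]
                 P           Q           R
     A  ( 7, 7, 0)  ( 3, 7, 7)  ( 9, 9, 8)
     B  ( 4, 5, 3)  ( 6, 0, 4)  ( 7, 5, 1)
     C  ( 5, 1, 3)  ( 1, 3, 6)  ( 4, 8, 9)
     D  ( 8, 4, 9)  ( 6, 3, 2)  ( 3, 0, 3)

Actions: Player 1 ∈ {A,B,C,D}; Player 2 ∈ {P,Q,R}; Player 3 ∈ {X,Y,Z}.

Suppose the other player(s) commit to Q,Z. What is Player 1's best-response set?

u_1(A vs Q,Z) = 3
u_1(B vs Q,Z) = 6
u_1(C vs Q,Z) = 1
u_1(D vs Q,Z) = 6
max payoff 6 at {B,D}

argmax u_1 = {B,D}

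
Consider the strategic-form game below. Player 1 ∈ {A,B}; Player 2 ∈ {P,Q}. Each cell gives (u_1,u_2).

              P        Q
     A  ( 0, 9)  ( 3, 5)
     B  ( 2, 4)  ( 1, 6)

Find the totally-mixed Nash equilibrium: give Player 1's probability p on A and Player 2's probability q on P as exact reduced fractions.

P1 indiff ⇒ q·0+(1-q)·3 = q·2+(1-q)·1 ⇒ q(-2) = (1-q)(-2) ⇒ q = 1/2
P2 indiff ⇒ p·9+(1-p)·4 = p·5+(1-p)·6 ⇒ p(4) = (1-p)(2) ⇒ p = 1/3

(p,q) = (1/3, 1/2)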